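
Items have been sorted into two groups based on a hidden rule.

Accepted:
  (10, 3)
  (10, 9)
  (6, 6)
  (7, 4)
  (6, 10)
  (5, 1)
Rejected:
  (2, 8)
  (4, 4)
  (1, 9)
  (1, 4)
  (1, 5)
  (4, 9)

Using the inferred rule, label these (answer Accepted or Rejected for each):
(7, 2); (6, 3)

Accepted, Accepted

One predicate separates the groups cleanly: first ≥ 5.
(7, 2): first 7, checks out → Accepted.
(6, 3): first 6, checks out → Accepted.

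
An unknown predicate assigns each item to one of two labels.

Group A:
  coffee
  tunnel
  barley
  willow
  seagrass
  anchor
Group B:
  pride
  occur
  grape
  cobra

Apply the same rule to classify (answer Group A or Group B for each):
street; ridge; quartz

Group A, Group B, Group A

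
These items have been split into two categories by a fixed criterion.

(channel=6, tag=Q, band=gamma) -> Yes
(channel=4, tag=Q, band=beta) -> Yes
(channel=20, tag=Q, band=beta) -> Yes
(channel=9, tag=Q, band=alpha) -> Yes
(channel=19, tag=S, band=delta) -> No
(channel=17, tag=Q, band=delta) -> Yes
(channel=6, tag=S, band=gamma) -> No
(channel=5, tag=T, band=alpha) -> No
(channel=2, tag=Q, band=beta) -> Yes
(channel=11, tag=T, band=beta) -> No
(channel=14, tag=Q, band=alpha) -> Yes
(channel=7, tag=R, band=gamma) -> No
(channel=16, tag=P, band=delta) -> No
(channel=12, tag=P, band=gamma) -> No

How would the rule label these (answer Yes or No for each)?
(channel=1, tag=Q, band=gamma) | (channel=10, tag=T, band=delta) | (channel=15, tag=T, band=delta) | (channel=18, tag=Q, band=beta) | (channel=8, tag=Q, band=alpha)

The distinguishing property — tag is Q — holds for all the 'Yes' cases and none of the 'No' cases.
Yes: (channel=1, tag=Q, band=gamma), since tag is Q.
No: (channel=10, tag=T, band=delta), since tag is T.
No: (channel=15, tag=T, band=delta), since tag is T.
Yes: (channel=18, tag=Q, band=beta), since tag is Q.
Yes: (channel=8, tag=Q, band=alpha), since tag is Q.

Yes, No, No, Yes, Yes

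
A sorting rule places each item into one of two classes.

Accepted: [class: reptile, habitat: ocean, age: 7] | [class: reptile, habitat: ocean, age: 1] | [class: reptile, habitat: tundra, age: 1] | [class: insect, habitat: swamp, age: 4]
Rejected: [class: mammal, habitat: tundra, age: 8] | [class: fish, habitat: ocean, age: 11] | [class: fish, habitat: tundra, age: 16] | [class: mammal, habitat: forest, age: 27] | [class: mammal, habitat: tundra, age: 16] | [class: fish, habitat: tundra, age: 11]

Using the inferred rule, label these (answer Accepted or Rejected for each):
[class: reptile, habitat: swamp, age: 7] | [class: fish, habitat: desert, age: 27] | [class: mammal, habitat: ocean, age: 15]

A rule that fits every label: age ≤ 7 — true of each 'Accepted' example, false of each 'Rejected' one.
[class: reptile, habitat: swamp, age: 7]: Accepted (age = 7).
[class: fish, habitat: desert, age: 27]: Rejected (age = 27).
[class: mammal, habitat: ocean, age: 15]: Rejected (age = 15).

Accepted, Rejected, Rejected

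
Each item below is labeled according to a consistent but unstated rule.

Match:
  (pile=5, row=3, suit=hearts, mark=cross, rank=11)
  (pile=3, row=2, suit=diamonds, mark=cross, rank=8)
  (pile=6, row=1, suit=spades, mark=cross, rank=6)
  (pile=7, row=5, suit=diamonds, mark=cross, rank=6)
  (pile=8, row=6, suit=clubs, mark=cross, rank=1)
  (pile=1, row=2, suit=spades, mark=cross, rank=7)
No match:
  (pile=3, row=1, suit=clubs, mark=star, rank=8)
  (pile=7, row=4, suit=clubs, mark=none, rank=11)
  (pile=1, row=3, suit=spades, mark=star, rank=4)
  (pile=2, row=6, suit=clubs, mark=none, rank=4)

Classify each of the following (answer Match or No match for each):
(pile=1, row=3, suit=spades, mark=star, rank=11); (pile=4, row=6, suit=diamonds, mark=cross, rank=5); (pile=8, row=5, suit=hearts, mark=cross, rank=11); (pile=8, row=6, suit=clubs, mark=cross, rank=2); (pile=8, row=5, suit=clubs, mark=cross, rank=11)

The common property of the 'Match' items is: mark is cross. No 'No match' item has it.
(pile=1, row=3, suit=spades, mark=star, rank=11): No match (mark is star).
(pile=4, row=6, suit=diamonds, mark=cross, rank=5): Match (mark is cross).
(pile=8, row=5, suit=hearts, mark=cross, rank=11): Match (mark is cross).
(pile=8, row=6, suit=clubs, mark=cross, rank=2): Match (mark is cross).
(pile=8, row=5, suit=clubs, mark=cross, rank=11): Match (mark is cross).

No match, Match, Match, Match, Match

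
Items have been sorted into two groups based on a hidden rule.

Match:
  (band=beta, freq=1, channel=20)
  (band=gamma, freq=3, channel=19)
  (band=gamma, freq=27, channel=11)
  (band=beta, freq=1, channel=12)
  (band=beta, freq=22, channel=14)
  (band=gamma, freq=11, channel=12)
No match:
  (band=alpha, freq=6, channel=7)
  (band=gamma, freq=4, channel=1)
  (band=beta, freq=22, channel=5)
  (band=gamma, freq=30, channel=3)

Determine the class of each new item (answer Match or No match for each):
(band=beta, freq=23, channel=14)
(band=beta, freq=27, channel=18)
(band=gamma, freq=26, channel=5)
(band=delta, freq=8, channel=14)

Match, Match, No match, Match

All 'Match' examples share one property — channel ≥ 11 — and every 'No match' example lacks it.
(band=beta, freq=23, channel=14): Match (channel = 14).
(band=beta, freq=27, channel=18): Match (channel = 18).
(band=gamma, freq=26, channel=5): No match (channel = 5).
(band=delta, freq=8, channel=14): Match (channel = 14).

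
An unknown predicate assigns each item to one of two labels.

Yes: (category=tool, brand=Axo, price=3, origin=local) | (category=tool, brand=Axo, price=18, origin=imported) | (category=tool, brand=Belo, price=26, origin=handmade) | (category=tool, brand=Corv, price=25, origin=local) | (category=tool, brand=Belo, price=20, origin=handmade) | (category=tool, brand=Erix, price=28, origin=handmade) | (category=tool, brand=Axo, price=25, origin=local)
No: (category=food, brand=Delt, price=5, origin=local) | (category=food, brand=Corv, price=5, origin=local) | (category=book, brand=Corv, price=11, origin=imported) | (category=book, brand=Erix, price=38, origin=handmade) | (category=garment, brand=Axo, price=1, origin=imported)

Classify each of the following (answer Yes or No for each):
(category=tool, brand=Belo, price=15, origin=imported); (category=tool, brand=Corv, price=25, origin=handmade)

One predicate separates the groups cleanly: category is tool.
(category=tool, brand=Belo, price=15, origin=imported) → category is tool → Yes. (category=tool, brand=Corv, price=25, origin=handmade) → category is tool → Yes.

Yes, Yes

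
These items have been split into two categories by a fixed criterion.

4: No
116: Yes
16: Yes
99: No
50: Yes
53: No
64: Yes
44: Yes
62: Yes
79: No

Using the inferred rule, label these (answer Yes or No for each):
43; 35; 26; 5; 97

The pattern is that an item is 'Yes' exactly when: even AND at least 16.
43 → 43 is odd, 43 ≥ 16 → No. 35 → 35 is odd, 35 ≥ 16 → No. 26 → 26 is even, 26 ≥ 16 → Yes. 5 → 5 is odd, 5 < 16 → No. 97 → 97 is odd, 97 ≥ 16 → No.

No, No, Yes, No, No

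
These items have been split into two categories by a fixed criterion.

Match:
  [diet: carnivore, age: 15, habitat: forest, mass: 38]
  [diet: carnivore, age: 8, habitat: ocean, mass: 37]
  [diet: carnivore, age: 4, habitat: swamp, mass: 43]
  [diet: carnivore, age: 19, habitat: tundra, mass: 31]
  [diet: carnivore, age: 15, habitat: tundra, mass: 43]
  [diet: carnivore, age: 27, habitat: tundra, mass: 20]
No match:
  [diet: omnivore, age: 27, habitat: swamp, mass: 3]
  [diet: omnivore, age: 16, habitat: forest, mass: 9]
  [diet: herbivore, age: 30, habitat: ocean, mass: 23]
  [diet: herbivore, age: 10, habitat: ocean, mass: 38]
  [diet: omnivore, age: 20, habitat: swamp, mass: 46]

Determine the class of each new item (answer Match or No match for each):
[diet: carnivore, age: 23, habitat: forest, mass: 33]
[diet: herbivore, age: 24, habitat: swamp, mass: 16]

Match, No match

The rule appears to be: diet is carnivore.
[diet: carnivore, age: 23, habitat: forest, mass: 33]: Match (diet is carnivore). [diet: herbivore, age: 24, habitat: swamp, mass: 16]: No match (diet is herbivore).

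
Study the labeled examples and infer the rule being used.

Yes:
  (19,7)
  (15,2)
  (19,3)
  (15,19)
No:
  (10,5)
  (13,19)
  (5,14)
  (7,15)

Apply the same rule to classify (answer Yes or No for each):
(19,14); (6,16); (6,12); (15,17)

A rule that fits every label: first ≥ 14 — true of each 'Yes' example, false of each 'No' one.
Yes: (19,14), since first 19.
No: (6,16), since first 6.
No: (6,12), since first 6.
Yes: (15,17), since first 15.

Yes, No, No, Yes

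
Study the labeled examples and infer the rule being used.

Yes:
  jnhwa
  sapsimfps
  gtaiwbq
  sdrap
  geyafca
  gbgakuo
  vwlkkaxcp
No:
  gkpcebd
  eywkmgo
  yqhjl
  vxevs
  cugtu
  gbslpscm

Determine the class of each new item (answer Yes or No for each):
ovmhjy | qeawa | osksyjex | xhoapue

The rule appears to be: contains 'a'.
ovmhjy: no 'a' — doesn't match, so No. qeawa: has 'a' — meets the rule, so Yes. osksyjex: no 'a' — doesn't match, so No. xhoapue: has 'a' — meets the rule, so Yes.

No, Yes, No, Yes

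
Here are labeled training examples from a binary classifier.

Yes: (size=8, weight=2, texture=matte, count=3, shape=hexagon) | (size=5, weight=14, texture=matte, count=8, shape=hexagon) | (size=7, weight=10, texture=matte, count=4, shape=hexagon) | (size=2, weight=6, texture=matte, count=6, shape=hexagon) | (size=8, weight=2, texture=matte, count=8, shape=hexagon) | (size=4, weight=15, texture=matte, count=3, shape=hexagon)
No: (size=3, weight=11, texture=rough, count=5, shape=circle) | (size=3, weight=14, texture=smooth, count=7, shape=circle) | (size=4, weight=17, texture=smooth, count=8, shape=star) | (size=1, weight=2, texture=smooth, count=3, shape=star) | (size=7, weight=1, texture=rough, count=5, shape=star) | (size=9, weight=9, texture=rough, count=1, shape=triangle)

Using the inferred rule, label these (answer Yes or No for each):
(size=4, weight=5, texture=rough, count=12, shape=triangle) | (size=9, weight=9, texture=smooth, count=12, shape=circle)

No, No

'Yes' ⟺ shape is hexagon.
(size=4, weight=5, texture=rough, count=12, shape=triangle): shape is triangle — does not pass, so No.
(size=9, weight=9, texture=smooth, count=12, shape=circle): shape is circle — does not pass, so No.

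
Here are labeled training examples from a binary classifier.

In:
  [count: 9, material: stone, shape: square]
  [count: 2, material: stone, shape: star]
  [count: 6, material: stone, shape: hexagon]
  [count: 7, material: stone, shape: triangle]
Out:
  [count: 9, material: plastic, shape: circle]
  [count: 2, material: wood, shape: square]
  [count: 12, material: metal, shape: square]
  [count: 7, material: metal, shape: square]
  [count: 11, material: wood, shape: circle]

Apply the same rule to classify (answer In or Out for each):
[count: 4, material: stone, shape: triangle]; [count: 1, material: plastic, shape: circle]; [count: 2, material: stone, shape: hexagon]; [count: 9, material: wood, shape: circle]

In, Out, In, Out

Comparing the two groups points to one rule — material is stone.
[count: 4, material: stone, shape: triangle]: In (material is stone). [count: 1, material: plastic, shape: circle]: Out (material is plastic). [count: 2, material: stone, shape: hexagon]: In (material is stone). [count: 9, material: wood, shape: circle]: Out (material is wood).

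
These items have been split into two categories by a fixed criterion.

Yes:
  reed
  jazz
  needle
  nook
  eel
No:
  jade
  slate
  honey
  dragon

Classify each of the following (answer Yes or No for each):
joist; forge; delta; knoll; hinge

No, No, No, Yes, No

One predicate separates the groups cleanly: has a double letter.
joist → no doubled letter → No.
forge → no doubled letter → No.
delta → no doubled letter → No.
knoll → 'll' doubled → Yes.
hinge → no doubled letter → No.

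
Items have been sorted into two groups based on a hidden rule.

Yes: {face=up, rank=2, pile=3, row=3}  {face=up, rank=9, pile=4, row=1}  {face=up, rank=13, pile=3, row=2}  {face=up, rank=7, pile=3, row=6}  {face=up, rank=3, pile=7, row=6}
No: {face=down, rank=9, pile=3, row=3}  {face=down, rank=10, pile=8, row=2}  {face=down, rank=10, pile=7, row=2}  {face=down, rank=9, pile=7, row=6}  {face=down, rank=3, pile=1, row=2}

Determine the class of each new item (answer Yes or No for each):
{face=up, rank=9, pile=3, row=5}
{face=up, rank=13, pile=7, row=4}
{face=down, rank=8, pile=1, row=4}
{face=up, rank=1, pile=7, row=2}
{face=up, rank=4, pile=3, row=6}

Yes, Yes, No, Yes, Yes

The distinguishing property — face is up — holds for all the 'Yes' cases and none of the 'No' cases.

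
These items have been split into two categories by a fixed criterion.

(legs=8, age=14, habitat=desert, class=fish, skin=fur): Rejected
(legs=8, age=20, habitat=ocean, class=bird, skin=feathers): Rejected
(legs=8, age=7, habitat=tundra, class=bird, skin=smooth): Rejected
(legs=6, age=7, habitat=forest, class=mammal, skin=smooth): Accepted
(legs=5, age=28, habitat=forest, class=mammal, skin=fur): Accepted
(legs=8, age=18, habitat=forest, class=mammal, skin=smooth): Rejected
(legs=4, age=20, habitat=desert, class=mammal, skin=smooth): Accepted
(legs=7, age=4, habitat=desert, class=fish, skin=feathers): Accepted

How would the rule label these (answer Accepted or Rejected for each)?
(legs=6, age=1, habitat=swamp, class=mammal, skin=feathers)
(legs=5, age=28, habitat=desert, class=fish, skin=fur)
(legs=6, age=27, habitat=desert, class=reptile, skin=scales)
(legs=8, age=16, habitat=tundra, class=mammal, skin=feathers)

A rule that fits every label: legs ≤ 7 — true of each 'Accepted' example, false of each 'Rejected' one.

Accepted, Accepted, Accepted, Rejected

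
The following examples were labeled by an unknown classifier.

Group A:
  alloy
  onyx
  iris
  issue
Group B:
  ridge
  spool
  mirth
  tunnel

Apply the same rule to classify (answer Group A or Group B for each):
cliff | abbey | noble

One predicate separates the groups cleanly: starts with a vowel.
cliff → starts with 'c' → Group B. abbey → starts with 'a' → Group A. noble → starts with 'n' → Group B.

Group B, Group A, Group B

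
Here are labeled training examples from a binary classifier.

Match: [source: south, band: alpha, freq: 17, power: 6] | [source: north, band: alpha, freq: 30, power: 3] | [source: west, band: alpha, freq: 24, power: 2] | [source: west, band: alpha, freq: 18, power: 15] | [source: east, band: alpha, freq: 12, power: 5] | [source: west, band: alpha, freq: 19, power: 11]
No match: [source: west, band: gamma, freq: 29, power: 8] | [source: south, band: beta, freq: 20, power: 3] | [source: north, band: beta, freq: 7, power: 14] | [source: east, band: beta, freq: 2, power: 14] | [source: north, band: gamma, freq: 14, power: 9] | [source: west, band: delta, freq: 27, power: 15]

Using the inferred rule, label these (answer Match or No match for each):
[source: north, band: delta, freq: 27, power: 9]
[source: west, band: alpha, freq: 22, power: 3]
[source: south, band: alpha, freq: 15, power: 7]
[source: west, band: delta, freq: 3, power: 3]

No match, Match, Match, No match

'Match' ⟺ band is alpha.
[source: north, band: delta, freq: 27, power: 9]: band is delta, does not satisfy this → No match.
[source: west, band: alpha, freq: 22, power: 3]: band is alpha, fits → Match.
[source: south, band: alpha, freq: 15, power: 7]: band is alpha, fits → Match.
[source: west, band: delta, freq: 3, power: 3]: band is delta, does not satisfy this → No match.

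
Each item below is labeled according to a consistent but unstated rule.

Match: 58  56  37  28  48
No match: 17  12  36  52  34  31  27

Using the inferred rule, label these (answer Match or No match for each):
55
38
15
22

Match, Match, No match, No match

All 'Match' examples share one property — digit sum ≥ 10 — and every 'No match' example lacks it.
55 — digit sum 5+5 = 10, hence Match.
38 — digit sum 3+8 = 11, hence Match.
15 — digit sum 1+5 = 6, hence No match.
22 — digit sum 2+2 = 4, hence No match.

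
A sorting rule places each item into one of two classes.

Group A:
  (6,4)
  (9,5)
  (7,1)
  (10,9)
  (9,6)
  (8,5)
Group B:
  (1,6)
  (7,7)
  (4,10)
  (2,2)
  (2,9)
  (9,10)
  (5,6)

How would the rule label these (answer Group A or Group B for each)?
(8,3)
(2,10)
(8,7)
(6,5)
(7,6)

Group A, Group B, Group A, Group A, Group A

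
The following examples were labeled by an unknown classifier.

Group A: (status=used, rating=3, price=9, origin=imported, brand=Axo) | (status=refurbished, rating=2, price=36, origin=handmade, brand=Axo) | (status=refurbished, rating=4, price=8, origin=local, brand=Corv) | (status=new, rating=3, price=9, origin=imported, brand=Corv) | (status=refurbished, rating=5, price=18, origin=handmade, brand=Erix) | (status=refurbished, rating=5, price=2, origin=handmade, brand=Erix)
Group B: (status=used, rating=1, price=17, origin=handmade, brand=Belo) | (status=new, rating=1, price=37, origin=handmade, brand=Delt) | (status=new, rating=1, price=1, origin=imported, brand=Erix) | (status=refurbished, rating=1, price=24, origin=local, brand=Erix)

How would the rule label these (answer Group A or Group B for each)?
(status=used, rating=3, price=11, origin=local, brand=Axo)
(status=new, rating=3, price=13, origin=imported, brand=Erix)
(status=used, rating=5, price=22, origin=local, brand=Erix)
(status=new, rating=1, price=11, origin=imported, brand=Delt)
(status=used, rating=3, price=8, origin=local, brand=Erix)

Group A, Group A, Group A, Group B, Group A

The rule appears to be: rating ≥ 2.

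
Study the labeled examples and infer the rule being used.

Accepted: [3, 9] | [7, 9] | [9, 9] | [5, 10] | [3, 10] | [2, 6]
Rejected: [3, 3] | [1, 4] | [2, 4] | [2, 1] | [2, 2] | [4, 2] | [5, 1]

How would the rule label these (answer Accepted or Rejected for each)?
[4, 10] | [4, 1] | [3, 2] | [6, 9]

Rule: sum ≥ 8. This holds for each 'Accepted' example and fails for each 'Rejected' one.
[4, 10]: Accepted (4+10 = 14).
[4, 1]: Rejected (4+1 = 5).
[3, 2]: Rejected (3+2 = 5).
[6, 9]: Accepted (6+9 = 15).

Accepted, Rejected, Rejected, Accepted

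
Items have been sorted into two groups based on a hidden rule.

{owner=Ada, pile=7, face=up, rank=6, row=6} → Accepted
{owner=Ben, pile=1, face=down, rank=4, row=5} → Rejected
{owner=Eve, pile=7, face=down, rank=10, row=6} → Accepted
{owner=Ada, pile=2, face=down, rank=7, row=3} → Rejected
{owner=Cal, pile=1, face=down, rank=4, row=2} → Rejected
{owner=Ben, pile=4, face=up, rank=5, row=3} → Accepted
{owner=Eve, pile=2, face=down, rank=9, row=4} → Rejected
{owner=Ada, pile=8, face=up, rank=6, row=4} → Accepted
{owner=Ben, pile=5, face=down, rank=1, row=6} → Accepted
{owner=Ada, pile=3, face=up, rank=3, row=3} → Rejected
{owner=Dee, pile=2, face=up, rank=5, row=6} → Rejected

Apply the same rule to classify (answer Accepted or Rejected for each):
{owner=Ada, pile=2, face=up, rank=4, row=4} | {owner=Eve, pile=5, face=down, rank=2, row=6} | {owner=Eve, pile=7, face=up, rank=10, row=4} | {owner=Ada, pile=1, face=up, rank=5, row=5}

Rejected, Accepted, Accepted, Rejected

The distinguishing property — pile ≥ 4 — holds for all the 'Accepted' cases and none of the 'Rejected' cases.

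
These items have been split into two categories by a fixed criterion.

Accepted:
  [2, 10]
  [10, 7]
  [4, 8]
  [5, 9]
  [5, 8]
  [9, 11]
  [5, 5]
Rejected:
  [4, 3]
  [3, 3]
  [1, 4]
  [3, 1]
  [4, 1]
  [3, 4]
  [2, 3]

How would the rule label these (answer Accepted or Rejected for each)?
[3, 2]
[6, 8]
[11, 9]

The distinguishing property — sum ≥ 10 — holds for all the 'Accepted' cases and none of the 'Rejected' cases.
Rejected: [3, 2], since 3+2 = 5. Accepted: [6, 8], since 6+8 = 14. Accepted: [11, 9], since 11+9 = 20.

Rejected, Accepted, Accepted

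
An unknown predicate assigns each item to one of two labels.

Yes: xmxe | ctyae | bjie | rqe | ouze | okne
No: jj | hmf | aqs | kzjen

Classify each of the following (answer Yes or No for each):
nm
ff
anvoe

No, No, Yes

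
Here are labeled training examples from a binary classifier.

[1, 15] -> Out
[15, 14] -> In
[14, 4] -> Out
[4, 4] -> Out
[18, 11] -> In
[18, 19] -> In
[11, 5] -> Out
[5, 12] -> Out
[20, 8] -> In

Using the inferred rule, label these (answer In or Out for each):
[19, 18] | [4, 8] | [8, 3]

In, Out, Out

'In' ⟺ sum ≥ 28.
[19, 18] — 19+18 = 37, hence In. [4, 8] — 4+8 = 12, hence Out. [8, 3] — 8+3 = 11, hence Out.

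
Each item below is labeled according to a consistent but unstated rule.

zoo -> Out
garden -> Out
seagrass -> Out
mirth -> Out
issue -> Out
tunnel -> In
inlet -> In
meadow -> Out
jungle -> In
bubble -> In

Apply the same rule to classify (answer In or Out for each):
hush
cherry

The simplest hypothesis consistent with all the labels is: contains 'l'.
hush: no 'l', doesn't match → Out. cherry: no 'l', doesn't match → Out.

Out, Out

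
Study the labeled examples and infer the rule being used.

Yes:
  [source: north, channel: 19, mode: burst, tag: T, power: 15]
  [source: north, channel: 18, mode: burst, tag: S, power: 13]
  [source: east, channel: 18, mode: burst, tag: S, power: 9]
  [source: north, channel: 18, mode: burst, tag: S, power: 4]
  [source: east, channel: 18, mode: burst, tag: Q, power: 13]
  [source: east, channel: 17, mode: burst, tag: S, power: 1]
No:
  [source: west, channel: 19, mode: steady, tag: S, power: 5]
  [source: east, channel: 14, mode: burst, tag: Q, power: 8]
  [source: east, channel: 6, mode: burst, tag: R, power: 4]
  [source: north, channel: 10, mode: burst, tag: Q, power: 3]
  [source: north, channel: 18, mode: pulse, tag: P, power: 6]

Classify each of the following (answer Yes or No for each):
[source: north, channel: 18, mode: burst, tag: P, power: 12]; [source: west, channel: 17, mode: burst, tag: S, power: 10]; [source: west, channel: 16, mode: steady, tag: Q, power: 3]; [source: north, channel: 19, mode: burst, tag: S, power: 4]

'Yes' ⟺ mode is burst AND channel ≥ 17.
[source: north, channel: 18, mode: burst, tag: P, power: 12]: Yes (mode is burst, channel = 18).
[source: west, channel: 17, mode: burst, tag: S, power: 10]: Yes (mode is burst, channel = 17).
[source: west, channel: 16, mode: steady, tag: Q, power: 3]: No (mode is steady, channel = 16).
[source: north, channel: 19, mode: burst, tag: S, power: 4]: Yes (mode is burst, channel = 19).

Yes, Yes, No, Yes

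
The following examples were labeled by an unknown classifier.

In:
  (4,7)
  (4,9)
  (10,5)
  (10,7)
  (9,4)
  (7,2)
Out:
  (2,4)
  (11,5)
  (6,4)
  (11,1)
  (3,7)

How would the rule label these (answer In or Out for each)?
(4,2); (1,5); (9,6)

Out, Out, In

The rule appears to be: sum is odd.
(4,2): 4+2 = 6, lacks this property → Out.
(1,5): 1+5 = 6, lacks this property → Out.
(9,6): 9+6 = 15, passes → In.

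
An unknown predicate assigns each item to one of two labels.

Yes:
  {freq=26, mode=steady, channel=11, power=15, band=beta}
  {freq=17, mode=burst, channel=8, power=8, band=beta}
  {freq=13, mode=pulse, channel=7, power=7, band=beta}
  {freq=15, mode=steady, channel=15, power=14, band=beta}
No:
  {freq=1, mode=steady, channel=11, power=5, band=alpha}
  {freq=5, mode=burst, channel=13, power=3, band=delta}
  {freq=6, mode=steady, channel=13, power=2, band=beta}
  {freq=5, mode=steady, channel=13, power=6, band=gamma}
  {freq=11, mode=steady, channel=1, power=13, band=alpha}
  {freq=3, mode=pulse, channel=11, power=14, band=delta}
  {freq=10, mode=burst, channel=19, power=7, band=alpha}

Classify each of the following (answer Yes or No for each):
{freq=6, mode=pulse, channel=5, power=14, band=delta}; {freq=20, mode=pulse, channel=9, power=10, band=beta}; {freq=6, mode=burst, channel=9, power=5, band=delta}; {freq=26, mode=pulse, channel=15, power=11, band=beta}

No, Yes, No, Yes

The classifier is using: freq ≥ 13.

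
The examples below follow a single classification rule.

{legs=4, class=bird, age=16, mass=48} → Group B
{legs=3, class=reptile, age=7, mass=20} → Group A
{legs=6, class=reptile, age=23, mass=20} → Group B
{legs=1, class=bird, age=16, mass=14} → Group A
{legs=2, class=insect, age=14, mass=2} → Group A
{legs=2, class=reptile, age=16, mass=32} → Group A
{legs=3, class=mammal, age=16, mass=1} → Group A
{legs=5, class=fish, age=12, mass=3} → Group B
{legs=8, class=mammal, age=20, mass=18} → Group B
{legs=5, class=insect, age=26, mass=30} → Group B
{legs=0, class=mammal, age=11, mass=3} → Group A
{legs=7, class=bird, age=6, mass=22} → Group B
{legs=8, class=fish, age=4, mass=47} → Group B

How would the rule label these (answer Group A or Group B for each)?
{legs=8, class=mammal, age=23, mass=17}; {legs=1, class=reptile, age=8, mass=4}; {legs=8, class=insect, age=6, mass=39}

The classifier is using: legs ≤ 3.
{legs=8, class=mammal, age=23, mass=17} → legs = 8 → Group B. {legs=1, class=reptile, age=8, mass=4} → legs = 1 → Group A. {legs=8, class=insect, age=6, mass=39} → legs = 8 → Group B.

Group B, Group A, Group B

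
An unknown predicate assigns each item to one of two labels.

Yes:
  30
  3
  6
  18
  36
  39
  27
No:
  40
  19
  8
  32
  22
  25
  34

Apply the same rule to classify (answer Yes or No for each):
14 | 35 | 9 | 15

Rule: multiple of 3. This holds for each 'Yes' example and fails for each 'No' one.

No, No, Yes, Yes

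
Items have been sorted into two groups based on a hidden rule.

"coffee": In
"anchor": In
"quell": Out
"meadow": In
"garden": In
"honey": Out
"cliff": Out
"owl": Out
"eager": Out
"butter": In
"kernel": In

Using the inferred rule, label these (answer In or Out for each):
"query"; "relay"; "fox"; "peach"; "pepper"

One predicate separates the groups cleanly: even length.

Out, Out, Out, Out, In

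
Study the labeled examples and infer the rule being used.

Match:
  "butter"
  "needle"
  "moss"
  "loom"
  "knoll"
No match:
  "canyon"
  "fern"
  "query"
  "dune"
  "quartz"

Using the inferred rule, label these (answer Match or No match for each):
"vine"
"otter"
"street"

No match, Match, Match

Checking candidate rules against both groups, what survives is: has a double letter.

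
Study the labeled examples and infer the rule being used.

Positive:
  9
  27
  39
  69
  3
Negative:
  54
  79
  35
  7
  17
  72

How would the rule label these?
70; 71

Negative, Negative

The pattern is that an item is 'Positive' exactly when: ≡ 3 (mod 6).
70: 70 mod 6 = 4, doesn't qualify → Negative.
71: 71 mod 6 = 5, doesn't qualify → Negative.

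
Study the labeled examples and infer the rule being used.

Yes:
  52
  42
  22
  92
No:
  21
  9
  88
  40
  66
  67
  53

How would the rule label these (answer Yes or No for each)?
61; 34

No, No

The simplest hypothesis consistent with all the labels is: ends in digit 2.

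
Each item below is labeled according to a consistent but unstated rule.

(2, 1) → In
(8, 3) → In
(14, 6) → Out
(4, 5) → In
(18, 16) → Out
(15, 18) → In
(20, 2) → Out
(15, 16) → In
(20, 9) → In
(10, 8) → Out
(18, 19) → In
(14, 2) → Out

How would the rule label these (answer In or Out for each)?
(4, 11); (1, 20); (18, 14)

Checking candidate rules against both groups, what survives is: sum is odd.
(4, 11) — 4+11 = 15, hence In.
(1, 20) — 1+20 = 21, hence In.
(18, 14) — 18+14 = 32, hence Out.

In, In, Out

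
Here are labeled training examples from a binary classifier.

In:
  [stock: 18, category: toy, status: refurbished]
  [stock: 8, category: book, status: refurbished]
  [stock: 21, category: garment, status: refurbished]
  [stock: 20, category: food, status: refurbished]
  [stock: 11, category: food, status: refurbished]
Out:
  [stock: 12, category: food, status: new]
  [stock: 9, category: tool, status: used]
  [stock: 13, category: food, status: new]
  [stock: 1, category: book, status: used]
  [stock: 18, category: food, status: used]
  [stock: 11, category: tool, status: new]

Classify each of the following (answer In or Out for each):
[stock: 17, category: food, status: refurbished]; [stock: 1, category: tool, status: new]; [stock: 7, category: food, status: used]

Looking at the examples, the only property every 'In' case has and every 'Out' case lacks is: status is refurbished.

In, Out, Out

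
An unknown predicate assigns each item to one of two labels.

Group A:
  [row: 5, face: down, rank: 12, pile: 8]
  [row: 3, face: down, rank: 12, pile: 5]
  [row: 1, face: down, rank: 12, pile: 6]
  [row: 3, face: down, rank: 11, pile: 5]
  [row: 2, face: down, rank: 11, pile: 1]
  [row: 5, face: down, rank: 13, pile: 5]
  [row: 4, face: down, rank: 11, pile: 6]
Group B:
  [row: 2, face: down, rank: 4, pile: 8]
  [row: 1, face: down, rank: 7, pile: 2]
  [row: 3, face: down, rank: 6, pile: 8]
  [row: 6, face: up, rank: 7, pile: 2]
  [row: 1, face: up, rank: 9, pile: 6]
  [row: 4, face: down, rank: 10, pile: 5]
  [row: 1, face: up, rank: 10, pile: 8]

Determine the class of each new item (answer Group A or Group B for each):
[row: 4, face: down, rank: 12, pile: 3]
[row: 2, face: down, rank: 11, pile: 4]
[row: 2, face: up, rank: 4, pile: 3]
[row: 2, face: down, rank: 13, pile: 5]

Group A, Group A, Group B, Group A

Rule: rank ≥ 11. This holds for each 'Group A' example and fails for each 'Group B' one.
Group A: [row: 4, face: down, rank: 12, pile: 3], since rank = 12. Group A: [row: 2, face: down, rank: 11, pile: 4], since rank = 11. Group B: [row: 2, face: up, rank: 4, pile: 3], since rank = 4. Group A: [row: 2, face: down, rank: 13, pile: 5], since rank = 13.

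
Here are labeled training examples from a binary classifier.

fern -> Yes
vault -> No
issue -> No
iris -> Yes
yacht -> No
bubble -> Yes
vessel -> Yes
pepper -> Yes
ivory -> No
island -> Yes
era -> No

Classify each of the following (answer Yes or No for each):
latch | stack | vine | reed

The rule appears to be: even length.
latch: length 5 — does not fit, so No.
stack: length 5 — does not fit, so No.
vine: length 4 — satisfies this, so Yes.
reed: length 4 — satisfies this, so Yes.

No, No, Yes, Yes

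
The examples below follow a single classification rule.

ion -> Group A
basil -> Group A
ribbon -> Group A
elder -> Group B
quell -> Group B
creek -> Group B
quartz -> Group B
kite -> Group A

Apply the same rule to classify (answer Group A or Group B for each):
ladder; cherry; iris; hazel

Comparing the two groups points to one rule — contains 'i'.
ladder — no 'i', hence Group B. cherry — no 'i', hence Group B. iris — has 'i', hence Group A. hazel — no 'i', hence Group B.

Group B, Group B, Group A, Group B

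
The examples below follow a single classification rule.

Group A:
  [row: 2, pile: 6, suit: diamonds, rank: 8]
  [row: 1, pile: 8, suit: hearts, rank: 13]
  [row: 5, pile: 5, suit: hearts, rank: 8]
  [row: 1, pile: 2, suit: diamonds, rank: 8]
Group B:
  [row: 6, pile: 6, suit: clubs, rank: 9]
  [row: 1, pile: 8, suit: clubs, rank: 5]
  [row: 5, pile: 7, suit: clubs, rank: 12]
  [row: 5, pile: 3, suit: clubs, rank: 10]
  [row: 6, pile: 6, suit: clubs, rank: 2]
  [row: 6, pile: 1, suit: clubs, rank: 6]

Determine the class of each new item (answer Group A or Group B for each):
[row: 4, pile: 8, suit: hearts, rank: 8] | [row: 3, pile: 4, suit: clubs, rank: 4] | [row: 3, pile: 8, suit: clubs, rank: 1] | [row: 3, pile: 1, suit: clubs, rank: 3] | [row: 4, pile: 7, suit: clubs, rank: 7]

Group A, Group B, Group B, Group B, Group B

The distinguishing property — suit is not clubs — holds for all the 'Group A' cases and none of the 'Group B' cases.
[row: 4, pile: 8, suit: hearts, rank: 8]: Group A (suit is hearts).
[row: 3, pile: 4, suit: clubs, rank: 4]: Group B (suit is clubs).
[row: 3, pile: 8, suit: clubs, rank: 1]: Group B (suit is clubs).
[row: 3, pile: 1, suit: clubs, rank: 3]: Group B (suit is clubs).
[row: 4, pile: 7, suit: clubs, rank: 7]: Group B (suit is clubs).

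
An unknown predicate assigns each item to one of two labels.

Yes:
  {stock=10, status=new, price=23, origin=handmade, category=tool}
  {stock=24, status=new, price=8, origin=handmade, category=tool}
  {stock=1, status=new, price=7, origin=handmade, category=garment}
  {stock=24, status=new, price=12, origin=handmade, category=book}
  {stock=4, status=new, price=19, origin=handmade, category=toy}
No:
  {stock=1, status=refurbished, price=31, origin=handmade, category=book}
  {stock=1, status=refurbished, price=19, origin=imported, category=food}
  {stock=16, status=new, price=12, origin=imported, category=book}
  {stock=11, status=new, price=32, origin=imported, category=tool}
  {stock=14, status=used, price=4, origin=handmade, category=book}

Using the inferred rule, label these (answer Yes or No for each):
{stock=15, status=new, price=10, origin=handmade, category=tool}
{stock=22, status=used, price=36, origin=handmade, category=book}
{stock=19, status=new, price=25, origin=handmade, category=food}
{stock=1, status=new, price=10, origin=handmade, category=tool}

Every 'Yes' example satisfies: origin is handmade AND status is new. None of the 'No' examples do.

Yes, No, Yes, Yes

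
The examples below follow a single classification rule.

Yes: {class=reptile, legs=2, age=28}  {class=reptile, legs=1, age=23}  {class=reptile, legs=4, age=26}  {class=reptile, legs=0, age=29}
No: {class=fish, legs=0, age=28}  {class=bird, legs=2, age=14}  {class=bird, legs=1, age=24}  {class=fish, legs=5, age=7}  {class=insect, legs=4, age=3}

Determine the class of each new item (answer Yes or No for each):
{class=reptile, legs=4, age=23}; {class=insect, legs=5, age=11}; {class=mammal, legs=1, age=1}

Yes, No, No

The common property of the 'Yes' items is: class is reptile. No 'No' item has it.
{class=reptile, legs=4, age=23}: class is reptile, matches → Yes.
{class=insect, legs=5, age=11}: class is insect, does not satisfy this → No.
{class=mammal, legs=1, age=1}: class is mammal, does not satisfy this → No.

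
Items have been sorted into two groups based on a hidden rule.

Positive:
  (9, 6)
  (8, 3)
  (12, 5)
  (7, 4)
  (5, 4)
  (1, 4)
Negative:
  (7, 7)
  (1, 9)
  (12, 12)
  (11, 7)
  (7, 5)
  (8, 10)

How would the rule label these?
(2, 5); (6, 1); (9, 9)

Positive, Positive, Negative

The rule appears to be: sum is odd.
(2, 5): 2+5 = 7 — passes, so Positive. (6, 1): 6+1 = 7 — passes, so Positive. (9, 9): 9+9 = 18 — does not pass, so Negative.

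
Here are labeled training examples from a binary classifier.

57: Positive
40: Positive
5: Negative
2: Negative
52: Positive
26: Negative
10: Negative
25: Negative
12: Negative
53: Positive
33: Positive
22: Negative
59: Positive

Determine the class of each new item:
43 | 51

One predicate separates the groups cleanly: at least 33.
43: 43 ≥ 33 — checks out, so Positive.
51: 51 ≥ 33 — checks out, so Positive.

Positive, Positive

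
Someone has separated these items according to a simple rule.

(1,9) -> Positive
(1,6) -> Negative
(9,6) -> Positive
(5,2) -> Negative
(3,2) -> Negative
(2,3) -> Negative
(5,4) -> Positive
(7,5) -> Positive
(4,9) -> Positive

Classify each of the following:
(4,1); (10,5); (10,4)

Negative, Positive, Positive

The pattern is that an item is 'Positive' exactly when: sum ≥ 9.
(4,1): 4+1 = 5, does not fit → Negative.
(10,5): 10+5 = 15, satisfies this → Positive.
(10,4): 10+4 = 14, satisfies this → Positive.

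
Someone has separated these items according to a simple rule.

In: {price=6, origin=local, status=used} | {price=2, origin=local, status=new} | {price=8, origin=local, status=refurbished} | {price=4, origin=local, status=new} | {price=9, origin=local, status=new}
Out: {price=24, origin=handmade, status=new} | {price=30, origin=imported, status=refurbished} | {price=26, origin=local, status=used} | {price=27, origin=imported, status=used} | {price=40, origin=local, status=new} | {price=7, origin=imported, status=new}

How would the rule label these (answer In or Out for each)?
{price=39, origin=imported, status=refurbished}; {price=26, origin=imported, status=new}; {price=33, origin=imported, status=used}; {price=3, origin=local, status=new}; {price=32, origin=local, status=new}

The common property of the 'In' items is: origin is local AND price ≤ 9. No 'Out' item has it.
{price=39, origin=imported, status=refurbished}: Out (origin is imported, price = 39).
{price=26, origin=imported, status=new}: Out (origin is imported, price = 26).
{price=33, origin=imported, status=used}: Out (origin is imported, price = 33).
{price=3, origin=local, status=new}: In (origin is local, price = 3).
{price=32, origin=local, status=new}: Out (origin is local, price = 32).

Out, Out, Out, In, Out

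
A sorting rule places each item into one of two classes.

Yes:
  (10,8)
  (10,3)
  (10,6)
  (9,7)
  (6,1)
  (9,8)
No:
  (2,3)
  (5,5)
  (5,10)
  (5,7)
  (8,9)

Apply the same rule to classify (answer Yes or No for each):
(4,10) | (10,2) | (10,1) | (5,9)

The rule appears to be: first > second.
(4,10): 4 < 10, fails the rule → No.
(10,2): 10 > 2, meets the rule → Yes.
(10,1): 10 > 1, meets the rule → Yes.
(5,9): 5 < 9, fails the rule → No.

No, Yes, Yes, No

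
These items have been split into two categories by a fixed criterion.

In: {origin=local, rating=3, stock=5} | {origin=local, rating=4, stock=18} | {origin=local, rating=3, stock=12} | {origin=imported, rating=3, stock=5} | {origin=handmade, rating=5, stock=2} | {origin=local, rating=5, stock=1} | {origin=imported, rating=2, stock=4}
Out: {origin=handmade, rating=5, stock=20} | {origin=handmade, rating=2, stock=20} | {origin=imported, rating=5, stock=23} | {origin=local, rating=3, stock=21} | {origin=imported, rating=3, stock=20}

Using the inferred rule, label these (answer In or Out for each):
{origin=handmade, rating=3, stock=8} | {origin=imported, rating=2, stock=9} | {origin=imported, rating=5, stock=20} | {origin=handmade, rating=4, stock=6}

The simplest hypothesis consistent with all the labels is: stock ≤ 18.
{origin=handmade, rating=3, stock=8}: stock = 8, satisfies this → In. {origin=imported, rating=2, stock=9}: stock = 9, satisfies this → In. {origin=imported, rating=5, stock=20}: stock = 20, fails this test → Out. {origin=handmade, rating=4, stock=6}: stock = 6, satisfies this → In.

In, In, Out, In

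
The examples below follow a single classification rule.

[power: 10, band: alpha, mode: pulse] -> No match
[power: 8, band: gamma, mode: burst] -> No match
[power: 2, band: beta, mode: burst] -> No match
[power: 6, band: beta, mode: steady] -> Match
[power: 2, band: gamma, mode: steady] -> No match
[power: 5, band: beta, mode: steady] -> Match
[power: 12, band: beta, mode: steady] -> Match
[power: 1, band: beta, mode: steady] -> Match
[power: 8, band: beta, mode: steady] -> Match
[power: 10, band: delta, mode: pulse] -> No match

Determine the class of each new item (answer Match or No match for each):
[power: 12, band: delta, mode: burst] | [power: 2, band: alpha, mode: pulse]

The classifier is using: band is beta AND mode is steady.
[power: 12, band: delta, mode: burst] — band is delta, mode is burst, hence No match.
[power: 2, band: alpha, mode: pulse] — band is alpha, mode is pulse, hence No match.

No match, No match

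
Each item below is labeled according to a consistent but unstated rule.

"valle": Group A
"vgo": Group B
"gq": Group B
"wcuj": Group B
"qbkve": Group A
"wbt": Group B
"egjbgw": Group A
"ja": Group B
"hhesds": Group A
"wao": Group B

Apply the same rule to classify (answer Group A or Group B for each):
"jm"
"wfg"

The distinguishing property — contains 'e' — holds for all the 'Group A' cases and none of the 'Group B' cases.
"jm" → no 'e' → Group B.
"wfg" → no 'e' → Group B.

Group B, Group B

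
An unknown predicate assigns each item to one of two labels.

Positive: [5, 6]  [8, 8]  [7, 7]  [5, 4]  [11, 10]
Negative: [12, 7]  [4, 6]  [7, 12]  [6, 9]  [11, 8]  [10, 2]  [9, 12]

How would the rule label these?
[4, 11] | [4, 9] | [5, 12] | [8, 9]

The rule appears to be: |first − second| ≤ 1.
[4, 11]: |4−11| = 7 — fails this test, so Negative. [4, 9]: |4−9| = 5 — fails this test, so Negative. [5, 12]: |5−12| = 7 — fails this test, so Negative. [8, 9]: |8−9| = 1 — checks out, so Positive.

Negative, Negative, Negative, Positive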